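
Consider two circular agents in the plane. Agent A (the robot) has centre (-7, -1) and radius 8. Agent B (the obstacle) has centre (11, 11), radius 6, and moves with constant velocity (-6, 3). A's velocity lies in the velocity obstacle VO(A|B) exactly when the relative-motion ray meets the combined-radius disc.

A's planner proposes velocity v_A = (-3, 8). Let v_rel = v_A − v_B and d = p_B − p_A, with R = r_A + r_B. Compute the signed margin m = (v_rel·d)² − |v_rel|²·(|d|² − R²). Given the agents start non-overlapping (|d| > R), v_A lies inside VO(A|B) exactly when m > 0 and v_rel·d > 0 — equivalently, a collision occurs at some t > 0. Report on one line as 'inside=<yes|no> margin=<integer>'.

d = (18, 12),  |d|² = 468;  R = 8+6 = 14,  c = 468−14² = 272
v_rel = (3, 5),  |v_rel|² = 34;  v_rel·d = (3)·(18) + (5)·(12) = 114
34·t² − 228·t + 272 = 0  ⇒  m = 114² − 34·272 = 3748
m = 3748 > 0,  v_rel·d = 114 > 0  ⇒  inside

inside=yes margin=3748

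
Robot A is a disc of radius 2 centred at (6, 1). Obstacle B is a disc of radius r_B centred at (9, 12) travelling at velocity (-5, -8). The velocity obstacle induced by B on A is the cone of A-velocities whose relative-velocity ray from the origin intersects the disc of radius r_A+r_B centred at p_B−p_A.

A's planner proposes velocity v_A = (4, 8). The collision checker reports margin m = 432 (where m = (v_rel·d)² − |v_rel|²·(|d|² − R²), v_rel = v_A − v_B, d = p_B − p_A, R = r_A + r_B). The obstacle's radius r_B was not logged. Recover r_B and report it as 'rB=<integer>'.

m = 432
d = (3, 11);  v_rel = (9, 16),  |v_rel|² = 337
v_rel×d = (9)·(11) − (16)·(3) = 51
since m = R²·337 − 51²:  R² = (2601 + 432) / 337 = 9
R = √9 = 3  ⇒  r_B = 3 − 2 = 1

rB=1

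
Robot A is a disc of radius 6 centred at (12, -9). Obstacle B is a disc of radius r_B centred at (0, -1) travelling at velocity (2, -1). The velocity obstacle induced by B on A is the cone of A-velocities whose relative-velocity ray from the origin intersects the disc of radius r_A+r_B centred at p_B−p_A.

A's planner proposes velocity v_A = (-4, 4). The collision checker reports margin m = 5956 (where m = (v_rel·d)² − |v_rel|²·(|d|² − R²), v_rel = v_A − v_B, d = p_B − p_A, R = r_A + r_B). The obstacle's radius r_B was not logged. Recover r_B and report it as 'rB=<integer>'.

m = 5956
d = (-12, 8);  v_rel = (-6, 5),  |v_rel|² = 61
v_rel×d = (-6)·(8) − (5)·(-12) = 12
since m = R²·61 − 12²:  R² = (144 + 5956) / 61 = 100
R = √100 = 10  ⇒  r_B = 10 − 6 = 4

rB=4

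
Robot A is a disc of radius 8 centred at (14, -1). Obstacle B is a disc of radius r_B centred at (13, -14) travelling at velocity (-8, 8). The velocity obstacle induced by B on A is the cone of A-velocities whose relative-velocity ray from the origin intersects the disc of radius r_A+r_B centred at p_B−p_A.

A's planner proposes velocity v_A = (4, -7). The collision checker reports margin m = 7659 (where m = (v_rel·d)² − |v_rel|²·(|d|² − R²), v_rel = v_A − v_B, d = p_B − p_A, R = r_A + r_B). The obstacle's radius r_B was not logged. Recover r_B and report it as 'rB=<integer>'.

m = 7659
d = (-1, -13);  v_rel = (12, -15),  |v_rel|² = 369
v_rel×d = (12)·(-13) − (-15)·(-1) = -171
since m = R²·369 − (-171)²:  R² = (29241 + 7659) / 369 = 100
R = √100 = 10  ⇒  r_B = 10 − 8 = 2

rB=2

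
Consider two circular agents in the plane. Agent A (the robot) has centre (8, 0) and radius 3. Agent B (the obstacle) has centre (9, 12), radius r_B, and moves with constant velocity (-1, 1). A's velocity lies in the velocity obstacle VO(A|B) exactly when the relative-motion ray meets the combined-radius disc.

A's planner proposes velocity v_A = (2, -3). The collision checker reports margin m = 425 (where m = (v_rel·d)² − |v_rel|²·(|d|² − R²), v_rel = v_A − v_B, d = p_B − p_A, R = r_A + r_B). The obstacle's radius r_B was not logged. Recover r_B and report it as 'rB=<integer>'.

m = 425
d = (1, 12);  v_rel = (3, -4),  |v_rel|² = 25
v_rel×d = (3)·(12) − (-4)·(1) = 40
since m = R²·25 − 40²:  R² = (1600 + 425) / 25 = 81
R = √81 = 9  ⇒  r_B = 9 − 3 = 6

rB=6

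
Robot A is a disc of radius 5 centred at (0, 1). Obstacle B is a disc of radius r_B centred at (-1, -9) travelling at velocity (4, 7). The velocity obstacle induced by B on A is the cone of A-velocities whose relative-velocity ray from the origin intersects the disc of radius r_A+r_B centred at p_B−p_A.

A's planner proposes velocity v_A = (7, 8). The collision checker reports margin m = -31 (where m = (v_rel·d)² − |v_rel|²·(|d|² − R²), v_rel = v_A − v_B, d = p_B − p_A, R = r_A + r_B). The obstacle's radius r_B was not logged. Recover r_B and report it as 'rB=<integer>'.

m = -31
d = (-1, -10);  v_rel = (3, 1),  |v_rel|² = 10
v_rel×d = (3)·(-10) − (1)·(-1) = -29
since m = R²·10 − (-29)²:  R² = (841 + -31) / 10 = 81
R = √81 = 9  ⇒  r_B = 9 − 5 = 4

rB=4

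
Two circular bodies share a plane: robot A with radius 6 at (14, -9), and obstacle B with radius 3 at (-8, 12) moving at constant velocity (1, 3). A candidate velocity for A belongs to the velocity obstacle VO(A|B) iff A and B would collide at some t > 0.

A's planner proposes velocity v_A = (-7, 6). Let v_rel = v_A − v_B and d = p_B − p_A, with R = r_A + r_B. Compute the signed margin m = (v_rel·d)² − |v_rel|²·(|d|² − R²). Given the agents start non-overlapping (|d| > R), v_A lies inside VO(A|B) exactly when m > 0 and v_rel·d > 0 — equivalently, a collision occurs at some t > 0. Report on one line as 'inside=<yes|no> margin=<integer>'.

d = (-22, 21),  |d|² = 925;  R = 6+3 = 9,  c = 925−9² = 844
v_rel = (-8, 3),  |v_rel|² = 73;  v_rel·d = (-8)·(-22) + (3)·(21) = 239
73·t² − 478·t + 844 = 0  ⇒  m = 239² − 73·844 = -4491
m = -4491 < 0,  v_rel·d = 239 > 0  ⇒  outside

inside=no margin=-4491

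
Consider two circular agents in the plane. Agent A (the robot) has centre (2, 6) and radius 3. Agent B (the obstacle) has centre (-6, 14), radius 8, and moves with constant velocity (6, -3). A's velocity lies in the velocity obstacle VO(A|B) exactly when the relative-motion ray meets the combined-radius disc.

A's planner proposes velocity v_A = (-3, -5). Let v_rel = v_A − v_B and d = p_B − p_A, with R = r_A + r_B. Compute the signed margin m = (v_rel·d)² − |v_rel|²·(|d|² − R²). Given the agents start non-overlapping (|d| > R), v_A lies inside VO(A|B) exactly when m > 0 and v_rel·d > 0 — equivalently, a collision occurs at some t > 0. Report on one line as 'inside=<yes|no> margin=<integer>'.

d = (-8, 8),  |d|² = 128;  R = 3+8 = 11,  c = 128−11² = 7
v_rel = (-9, -2),  |v_rel|² = 85;  v_rel·d = (-9)·(-8) + (-2)·(8) = 56
85·t² − 112·t + 7 = 0  ⇒  m = 56² − 85·7 = 2541
m = 2541 > 0,  v_rel·d = 56 > 0  ⇒  inside

inside=yes margin=2541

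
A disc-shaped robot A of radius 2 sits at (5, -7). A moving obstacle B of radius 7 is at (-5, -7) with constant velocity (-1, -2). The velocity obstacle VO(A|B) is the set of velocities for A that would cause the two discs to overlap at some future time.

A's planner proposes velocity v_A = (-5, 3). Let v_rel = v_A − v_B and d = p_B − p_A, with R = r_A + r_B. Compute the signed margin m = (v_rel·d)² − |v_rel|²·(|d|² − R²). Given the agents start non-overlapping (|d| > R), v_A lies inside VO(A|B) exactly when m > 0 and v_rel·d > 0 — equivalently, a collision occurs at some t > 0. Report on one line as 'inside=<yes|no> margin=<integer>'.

d = (-10, 0),  |d|² = 100;  R = 2+7 = 9,  c = 100−9² = 19
v_rel = (-4, 5),  |v_rel|² = 41;  v_rel·d = (-4)·(-10) + (5)·(0) = 40
41·t² − 80·t + 19 = 0  ⇒  m = 40² − 41·19 = 821
m = 821 > 0,  v_rel·d = 40 > 0  ⇒  inside

inside=yes margin=821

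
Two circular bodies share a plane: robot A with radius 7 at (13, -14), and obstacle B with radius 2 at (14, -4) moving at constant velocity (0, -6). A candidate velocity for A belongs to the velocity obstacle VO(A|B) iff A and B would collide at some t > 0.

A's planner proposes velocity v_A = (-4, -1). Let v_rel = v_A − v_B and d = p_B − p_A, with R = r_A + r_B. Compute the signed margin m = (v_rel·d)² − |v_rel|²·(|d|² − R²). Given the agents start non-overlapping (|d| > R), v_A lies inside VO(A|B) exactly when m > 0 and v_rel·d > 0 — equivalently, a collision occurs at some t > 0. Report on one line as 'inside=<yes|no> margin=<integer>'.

d = (1, 10),  |d|² = 101;  R = 7+2 = 9,  c = 101−9² = 20
v_rel = (-4, 5),  |v_rel|² = 41;  v_rel·d = (-4)·(1) + (5)·(10) = 46
41·t² − 92·t + 20 = 0  ⇒  m = 46² − 41·20 = 1296
m = 1296 > 0,  v_rel·d = 46 > 0  ⇒  inside

inside=yes margin=1296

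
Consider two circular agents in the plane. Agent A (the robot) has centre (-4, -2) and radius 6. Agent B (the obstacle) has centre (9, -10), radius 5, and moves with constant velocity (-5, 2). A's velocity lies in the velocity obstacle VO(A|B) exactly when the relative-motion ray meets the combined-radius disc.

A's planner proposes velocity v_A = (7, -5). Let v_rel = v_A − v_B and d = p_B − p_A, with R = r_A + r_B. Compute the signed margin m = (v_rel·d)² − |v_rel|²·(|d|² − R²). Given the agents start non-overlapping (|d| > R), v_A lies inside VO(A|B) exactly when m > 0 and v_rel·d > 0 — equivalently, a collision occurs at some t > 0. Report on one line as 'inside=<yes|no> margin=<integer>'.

d = (13, -8),  |d|² = 233;  R = 6+5 = 11,  c = 233−11² = 112
v_rel = (12, -7),  |v_rel|² = 193;  v_rel·d = (12)·(13) + (-7)·(-8) = 212
193·t² − 424·t + 112 = 0  ⇒  m = 212² − 193·112 = 23328
m = 23328 > 0,  v_rel·d = 212 > 0  ⇒  inside

inside=yes margin=23328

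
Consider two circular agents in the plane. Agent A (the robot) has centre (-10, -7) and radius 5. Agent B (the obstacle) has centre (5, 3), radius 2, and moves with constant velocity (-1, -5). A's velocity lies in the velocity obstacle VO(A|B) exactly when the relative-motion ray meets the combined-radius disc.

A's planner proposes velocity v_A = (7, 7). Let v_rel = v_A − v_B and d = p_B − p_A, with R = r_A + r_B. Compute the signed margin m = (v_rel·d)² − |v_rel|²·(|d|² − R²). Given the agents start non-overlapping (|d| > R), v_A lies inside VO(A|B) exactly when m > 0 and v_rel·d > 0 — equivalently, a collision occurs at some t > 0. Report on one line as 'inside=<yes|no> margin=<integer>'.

d = (15, 10),  |d|² = 325;  R = 5+2 = 7,  c = 325−7² = 276
v_rel = (8, 12),  |v_rel|² = 208;  v_rel·d = (8)·(15) + (12)·(10) = 240
208·t² − 480·t + 276 = 0  ⇒  m = 240² − 208·276 = 192
m = 192 > 0,  v_rel·d = 240 > 0  ⇒  inside

inside=yes margin=192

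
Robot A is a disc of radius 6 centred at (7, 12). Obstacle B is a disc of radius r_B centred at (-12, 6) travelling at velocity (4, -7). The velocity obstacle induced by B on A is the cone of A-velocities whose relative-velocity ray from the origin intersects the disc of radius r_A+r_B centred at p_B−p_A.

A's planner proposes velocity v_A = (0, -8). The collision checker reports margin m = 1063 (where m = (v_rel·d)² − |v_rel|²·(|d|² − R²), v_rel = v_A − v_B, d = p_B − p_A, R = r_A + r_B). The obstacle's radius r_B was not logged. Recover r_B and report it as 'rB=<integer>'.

m = 1063
d = (-19, -6);  v_rel = (-4, -1),  |v_rel|² = 17
v_rel×d = (-4)·(-6) − (-1)·(-19) = 5
since m = R²·17 − 5²:  R² = (25 + 1063) / 17 = 64
R = √64 = 8  ⇒  r_B = 8 − 6 = 2

rB=2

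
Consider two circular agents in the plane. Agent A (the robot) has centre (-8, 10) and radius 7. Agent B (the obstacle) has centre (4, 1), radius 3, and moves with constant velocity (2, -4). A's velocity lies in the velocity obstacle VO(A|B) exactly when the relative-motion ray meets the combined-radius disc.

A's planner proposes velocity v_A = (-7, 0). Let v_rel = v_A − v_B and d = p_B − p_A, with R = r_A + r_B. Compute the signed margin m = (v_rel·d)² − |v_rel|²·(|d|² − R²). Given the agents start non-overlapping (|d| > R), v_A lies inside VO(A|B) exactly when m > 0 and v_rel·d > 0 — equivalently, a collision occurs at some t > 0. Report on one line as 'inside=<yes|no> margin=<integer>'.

d = (12, -9),  |d|² = 225;  R = 7+3 = 10,  c = 225−10² = 125
v_rel = (-9, 4),  |v_rel|² = 97;  v_rel·d = (-9)·(12) + (4)·(-9) = -144
97·t² + 288·t + 125 = 0  ⇒  m = (-144)² − 97·125 = 8611
m = 8611 > 0,  v_rel·d = -144 < 0  ⇒  outside

inside=no margin=8611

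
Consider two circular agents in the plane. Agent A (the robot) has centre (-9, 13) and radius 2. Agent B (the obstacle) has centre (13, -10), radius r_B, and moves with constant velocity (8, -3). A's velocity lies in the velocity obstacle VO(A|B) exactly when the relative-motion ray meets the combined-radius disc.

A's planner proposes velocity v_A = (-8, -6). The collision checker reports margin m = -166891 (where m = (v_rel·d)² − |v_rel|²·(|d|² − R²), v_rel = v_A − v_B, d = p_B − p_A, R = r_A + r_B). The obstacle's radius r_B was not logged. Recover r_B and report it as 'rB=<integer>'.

m = -166891
d = (22, -23);  v_rel = (-16, -3),  |v_rel|² = 265
v_rel×d = (-16)·(-23) − (-3)·(22) = 434
since m = R²·265 − 434²:  R² = (188356 + -166891) / 265 = 81
R = √81 = 9  ⇒  r_B = 9 − 2 = 7

rB=7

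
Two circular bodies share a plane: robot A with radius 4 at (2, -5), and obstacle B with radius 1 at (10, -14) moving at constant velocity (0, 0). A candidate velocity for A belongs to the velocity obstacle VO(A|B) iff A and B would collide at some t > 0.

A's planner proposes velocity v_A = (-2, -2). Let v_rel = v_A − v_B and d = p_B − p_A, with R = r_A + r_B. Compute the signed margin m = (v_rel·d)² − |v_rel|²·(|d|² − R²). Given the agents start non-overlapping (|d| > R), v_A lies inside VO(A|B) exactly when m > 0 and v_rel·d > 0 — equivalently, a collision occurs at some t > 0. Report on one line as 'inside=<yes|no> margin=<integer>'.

d = (8, -9),  |d|² = 145;  R = 4+1 = 5,  c = 145−5² = 120
v_rel = (-2, -2),  |v_rel|² = 8;  v_rel·d = (-2)·(8) + (-2)·(-9) = 2
8·t² − 4·t + 120 = 0  ⇒  m = 2² − 8·120 = -956
m = -956 < 0,  v_rel·d = 2 > 0  ⇒  outside

inside=no margin=-956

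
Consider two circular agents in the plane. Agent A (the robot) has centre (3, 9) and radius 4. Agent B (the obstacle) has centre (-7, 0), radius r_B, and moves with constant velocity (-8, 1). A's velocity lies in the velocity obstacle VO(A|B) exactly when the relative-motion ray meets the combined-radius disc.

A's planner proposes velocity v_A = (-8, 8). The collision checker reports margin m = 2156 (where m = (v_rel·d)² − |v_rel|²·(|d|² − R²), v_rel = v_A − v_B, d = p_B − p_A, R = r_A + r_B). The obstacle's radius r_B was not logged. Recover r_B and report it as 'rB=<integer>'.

m = 2156
d = (-10, -9);  v_rel = (0, 7),  |v_rel|² = 49
v_rel×d = (0)·(-9) − (7)·(-10) = 70
since m = R²·49 − 70²:  R² = (4900 + 2156) / 49 = 144
R = √144 = 12  ⇒  r_B = 12 − 4 = 8

rB=8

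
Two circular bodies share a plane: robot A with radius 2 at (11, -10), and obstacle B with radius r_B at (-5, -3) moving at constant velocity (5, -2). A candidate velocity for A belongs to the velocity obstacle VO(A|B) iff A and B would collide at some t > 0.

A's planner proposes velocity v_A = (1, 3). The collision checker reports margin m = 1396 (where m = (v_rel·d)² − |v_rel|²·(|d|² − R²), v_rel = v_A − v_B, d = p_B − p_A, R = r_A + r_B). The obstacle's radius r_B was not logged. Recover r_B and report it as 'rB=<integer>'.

m = 1396
d = (-16, 7);  v_rel = (-4, 5),  |v_rel|² = 41
v_rel×d = (-4)·(7) − (5)·(-16) = 52
since m = R²·41 − 52²:  R² = (2704 + 1396) / 41 = 100
R = √100 = 10  ⇒  r_B = 10 − 2 = 8

rB=8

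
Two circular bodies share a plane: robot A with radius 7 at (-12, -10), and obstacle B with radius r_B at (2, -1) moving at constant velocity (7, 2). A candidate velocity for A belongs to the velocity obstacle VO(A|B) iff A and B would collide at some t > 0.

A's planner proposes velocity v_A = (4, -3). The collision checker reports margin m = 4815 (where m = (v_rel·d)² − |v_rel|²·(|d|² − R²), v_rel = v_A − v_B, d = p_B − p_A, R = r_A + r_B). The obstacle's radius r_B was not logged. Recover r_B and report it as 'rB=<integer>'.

m = 4815
d = (14, 9);  v_rel = (-3, -5),  |v_rel|² = 34
v_rel×d = (-3)·(9) − (-5)·(14) = 43
since m = R²·34 − 43²:  R² = (1849 + 4815) / 34 = 196
R = √196 = 14  ⇒  r_B = 14 − 7 = 7

rB=7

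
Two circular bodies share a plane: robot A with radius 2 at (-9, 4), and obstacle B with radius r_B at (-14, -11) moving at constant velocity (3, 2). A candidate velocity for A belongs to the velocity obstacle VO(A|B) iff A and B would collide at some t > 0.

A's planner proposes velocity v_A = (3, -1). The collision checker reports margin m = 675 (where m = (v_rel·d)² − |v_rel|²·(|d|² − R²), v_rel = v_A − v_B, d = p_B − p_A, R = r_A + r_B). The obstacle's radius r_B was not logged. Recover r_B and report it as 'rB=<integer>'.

m = 675
d = (-5, -15);  v_rel = (0, -3),  |v_rel|² = 9
v_rel×d = (0)·(-15) − (-3)·(-5) = -15
since m = R²·9 − (-15)²:  R² = (225 + 675) / 9 = 100
R = √100 = 10  ⇒  r_B = 10 − 2 = 8

rB=8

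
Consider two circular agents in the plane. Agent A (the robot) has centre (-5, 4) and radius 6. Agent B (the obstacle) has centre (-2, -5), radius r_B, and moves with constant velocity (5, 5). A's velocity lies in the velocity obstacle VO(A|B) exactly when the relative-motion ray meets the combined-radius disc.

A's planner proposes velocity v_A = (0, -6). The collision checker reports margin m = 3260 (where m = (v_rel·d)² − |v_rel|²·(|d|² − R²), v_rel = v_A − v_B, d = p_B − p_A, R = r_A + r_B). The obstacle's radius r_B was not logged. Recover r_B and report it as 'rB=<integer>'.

m = 3260
d = (3, -9);  v_rel = (-5, -11),  |v_rel|² = 146
v_rel×d = (-5)·(-9) − (-11)·(3) = 78
since m = R²·146 − 78²:  R² = (6084 + 3260) / 146 = 64
R = √64 = 8  ⇒  r_B = 8 − 6 = 2

rB=2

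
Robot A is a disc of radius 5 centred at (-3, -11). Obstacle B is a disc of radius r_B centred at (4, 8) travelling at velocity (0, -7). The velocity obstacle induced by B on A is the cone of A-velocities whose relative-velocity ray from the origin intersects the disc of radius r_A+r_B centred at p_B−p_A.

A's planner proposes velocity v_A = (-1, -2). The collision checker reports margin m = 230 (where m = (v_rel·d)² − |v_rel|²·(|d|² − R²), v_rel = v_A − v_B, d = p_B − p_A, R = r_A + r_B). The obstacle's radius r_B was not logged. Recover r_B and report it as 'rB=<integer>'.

m = 230
d = (7, 19);  v_rel = (-1, 5),  |v_rel|² = 26
v_rel×d = (-1)·(19) − (5)·(7) = -54
since m = R²·26 − (-54)²:  R² = (2916 + 230) / 26 = 121
R = √121 = 11  ⇒  r_B = 11 − 5 = 6

rB=6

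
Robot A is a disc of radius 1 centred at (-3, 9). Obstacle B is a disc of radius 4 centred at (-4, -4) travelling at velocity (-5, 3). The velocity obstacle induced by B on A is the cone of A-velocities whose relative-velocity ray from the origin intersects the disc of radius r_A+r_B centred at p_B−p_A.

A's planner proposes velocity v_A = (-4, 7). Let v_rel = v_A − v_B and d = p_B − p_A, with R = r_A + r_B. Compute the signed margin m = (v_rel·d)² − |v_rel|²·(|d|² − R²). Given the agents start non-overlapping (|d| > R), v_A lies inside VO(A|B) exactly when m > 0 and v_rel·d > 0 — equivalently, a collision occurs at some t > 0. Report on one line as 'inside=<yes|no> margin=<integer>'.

d = (-1, -13),  |d|² = 170;  R = 1+4 = 5,  c = 170−5² = 145
v_rel = (1, 4),  |v_rel|² = 17;  v_rel·d = (1)·(-1) + (4)·(-13) = -53
17·t² + 106·t + 145 = 0  ⇒  m = (-53)² − 17·145 = 344
m = 344 > 0,  v_rel·d = -53 < 0  ⇒  outside

inside=no margin=344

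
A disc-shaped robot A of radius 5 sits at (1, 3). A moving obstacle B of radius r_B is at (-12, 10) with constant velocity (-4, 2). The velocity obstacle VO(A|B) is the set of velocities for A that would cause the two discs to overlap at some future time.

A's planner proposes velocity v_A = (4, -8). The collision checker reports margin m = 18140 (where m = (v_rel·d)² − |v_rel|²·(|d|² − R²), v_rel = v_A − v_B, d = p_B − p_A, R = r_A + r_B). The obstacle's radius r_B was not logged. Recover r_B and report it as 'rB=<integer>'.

m = 18140
d = (-13, 7);  v_rel = (8, -10),  |v_rel|² = 164
v_rel×d = (8)·(7) − (-10)·(-13) = -74
since m = R²·164 − (-74)²:  R² = (5476 + 18140) / 164 = 144
R = √144 = 12  ⇒  r_B = 12 − 5 = 7

rB=7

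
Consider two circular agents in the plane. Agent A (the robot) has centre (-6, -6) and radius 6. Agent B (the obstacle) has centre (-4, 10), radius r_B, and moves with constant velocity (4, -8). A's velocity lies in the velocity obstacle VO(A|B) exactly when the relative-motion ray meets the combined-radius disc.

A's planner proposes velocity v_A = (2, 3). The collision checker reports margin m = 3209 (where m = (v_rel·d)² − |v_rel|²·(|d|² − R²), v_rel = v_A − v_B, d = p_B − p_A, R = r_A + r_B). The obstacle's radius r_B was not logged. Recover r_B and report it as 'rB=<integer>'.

m = 3209
d = (2, 16);  v_rel = (-2, 11),  |v_rel|² = 125
v_rel×d = (-2)·(16) − (11)·(2) = -54
since m = R²·125 − (-54)²:  R² = (2916 + 3209) / 125 = 49
R = √49 = 7  ⇒  r_B = 7 − 6 = 1

rB=1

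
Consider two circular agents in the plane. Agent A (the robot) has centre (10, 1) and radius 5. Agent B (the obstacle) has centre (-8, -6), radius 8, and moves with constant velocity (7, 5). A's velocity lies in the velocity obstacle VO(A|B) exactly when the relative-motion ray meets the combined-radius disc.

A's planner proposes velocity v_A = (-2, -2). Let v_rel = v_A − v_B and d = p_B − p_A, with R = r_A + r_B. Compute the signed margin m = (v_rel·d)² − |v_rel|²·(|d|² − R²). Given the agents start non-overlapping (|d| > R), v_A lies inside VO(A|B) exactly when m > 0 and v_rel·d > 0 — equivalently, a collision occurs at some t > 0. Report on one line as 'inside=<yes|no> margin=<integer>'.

d = (-18, -7),  |d|² = 373;  R = 5+8 = 13,  c = 373−13² = 204
v_rel = (-9, -7),  |v_rel|² = 130;  v_rel·d = (-9)·(-18) + (-7)·(-7) = 211
130·t² − 422·t + 204 = 0  ⇒  m = 211² − 130·204 = 18001
m = 18001 > 0,  v_rel·d = 211 > 0  ⇒  inside

inside=yes margin=18001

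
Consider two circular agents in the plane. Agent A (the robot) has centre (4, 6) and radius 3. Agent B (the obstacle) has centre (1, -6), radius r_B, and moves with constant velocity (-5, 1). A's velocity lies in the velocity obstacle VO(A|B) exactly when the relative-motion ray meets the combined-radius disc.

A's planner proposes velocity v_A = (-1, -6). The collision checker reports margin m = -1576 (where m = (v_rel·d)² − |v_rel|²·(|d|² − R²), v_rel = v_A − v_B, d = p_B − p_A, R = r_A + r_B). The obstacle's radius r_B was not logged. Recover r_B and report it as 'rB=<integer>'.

m = -1576
d = (-3, -12);  v_rel = (4, -7),  |v_rel|² = 65
v_rel×d = (4)·(-12) − (-7)·(-3) = -69
since m = R²·65 − (-69)²:  R² = (4761 + -1576) / 65 = 49
R = √49 = 7  ⇒  r_B = 7 − 3 = 4

rB=4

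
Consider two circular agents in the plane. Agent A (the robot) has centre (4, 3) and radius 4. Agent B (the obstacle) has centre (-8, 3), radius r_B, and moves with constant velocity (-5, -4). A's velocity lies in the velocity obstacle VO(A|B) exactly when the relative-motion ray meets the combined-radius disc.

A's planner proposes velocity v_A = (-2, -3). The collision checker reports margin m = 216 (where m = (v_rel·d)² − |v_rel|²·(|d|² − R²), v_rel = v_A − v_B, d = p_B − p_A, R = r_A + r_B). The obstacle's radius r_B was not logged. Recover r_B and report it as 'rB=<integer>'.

m = 216
d = (-12, 0);  v_rel = (3, 1),  |v_rel|² = 10
v_rel×d = (3)·(0) − (1)·(-12) = 12
since m = R²·10 − 12²:  R² = (144 + 216) / 10 = 36
R = √36 = 6  ⇒  r_B = 6 − 4 = 2

rB=2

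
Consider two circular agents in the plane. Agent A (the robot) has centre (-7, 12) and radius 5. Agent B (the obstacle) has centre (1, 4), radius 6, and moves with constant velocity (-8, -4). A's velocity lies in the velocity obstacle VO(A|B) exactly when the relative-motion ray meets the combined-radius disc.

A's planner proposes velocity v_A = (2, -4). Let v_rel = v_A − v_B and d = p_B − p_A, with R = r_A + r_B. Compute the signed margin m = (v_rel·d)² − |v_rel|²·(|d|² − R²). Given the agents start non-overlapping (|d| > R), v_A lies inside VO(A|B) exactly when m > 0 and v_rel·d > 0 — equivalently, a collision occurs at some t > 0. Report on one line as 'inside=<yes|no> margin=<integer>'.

d = (8, -8),  |d|² = 128;  R = 5+6 = 11,  c = 128−11² = 7
v_rel = (10, 0),  |v_rel|² = 100;  v_rel·d = (10)·(8) + (0)·(-8) = 80
100·t² − 160·t + 7 = 0  ⇒  m = 80² − 100·7 = 5700
m = 5700 > 0,  v_rel·d = 80 > 0  ⇒  inside

inside=yes margin=5700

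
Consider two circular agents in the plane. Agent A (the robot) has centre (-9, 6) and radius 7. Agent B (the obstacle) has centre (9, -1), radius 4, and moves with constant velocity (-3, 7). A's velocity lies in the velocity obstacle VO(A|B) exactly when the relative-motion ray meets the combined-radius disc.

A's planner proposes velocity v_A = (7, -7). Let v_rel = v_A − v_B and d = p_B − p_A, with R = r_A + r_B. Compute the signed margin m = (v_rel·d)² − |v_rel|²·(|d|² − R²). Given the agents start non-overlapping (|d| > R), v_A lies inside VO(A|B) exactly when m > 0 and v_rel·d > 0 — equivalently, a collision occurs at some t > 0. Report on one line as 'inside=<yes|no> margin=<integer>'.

d = (18, -7),  |d|² = 373;  R = 7+4 = 11,  c = 373−11² = 252
v_rel = (10, -14),  |v_rel|² = 296;  v_rel·d = (10)·(18) + (-14)·(-7) = 278
296·t² − 556·t + 252 = 0  ⇒  m = 278² − 296·252 = 2692
m = 2692 > 0,  v_rel·d = 278 > 0  ⇒  inside

inside=yes margin=2692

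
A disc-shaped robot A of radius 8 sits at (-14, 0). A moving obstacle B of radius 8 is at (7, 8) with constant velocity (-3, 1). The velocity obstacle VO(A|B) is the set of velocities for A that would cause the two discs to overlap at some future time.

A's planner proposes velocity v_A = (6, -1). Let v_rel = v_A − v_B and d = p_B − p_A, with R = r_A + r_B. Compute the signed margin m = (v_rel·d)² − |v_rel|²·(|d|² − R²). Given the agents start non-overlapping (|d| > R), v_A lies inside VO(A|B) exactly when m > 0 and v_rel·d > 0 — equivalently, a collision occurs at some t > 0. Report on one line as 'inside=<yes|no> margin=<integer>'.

d = (21, 8),  |d|² = 505;  R = 8+8 = 16,  c = 505−16² = 249
v_rel = (9, -2),  |v_rel|² = 85;  v_rel·d = (9)·(21) + (-2)·(8) = 173
85·t² − 346·t + 249 = 0  ⇒  m = 173² − 85·249 = 8764
m = 8764 > 0,  v_rel·d = 173 > 0  ⇒  inside

inside=yes margin=8764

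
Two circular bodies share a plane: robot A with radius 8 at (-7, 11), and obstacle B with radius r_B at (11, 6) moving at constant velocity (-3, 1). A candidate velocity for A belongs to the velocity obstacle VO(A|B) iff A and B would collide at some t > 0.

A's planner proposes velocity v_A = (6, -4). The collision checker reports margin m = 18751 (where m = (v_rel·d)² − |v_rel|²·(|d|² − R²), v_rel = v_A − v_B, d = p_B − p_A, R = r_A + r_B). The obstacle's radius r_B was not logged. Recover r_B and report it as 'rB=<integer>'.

m = 18751
d = (18, -5);  v_rel = (9, -5),  |v_rel|² = 106
v_rel×d = (9)·(-5) − (-5)·(18) = 45
since m = R²·106 − 45²:  R² = (2025 + 18751) / 106 = 196
R = √196 = 14  ⇒  r_B = 14 − 8 = 6

rB=6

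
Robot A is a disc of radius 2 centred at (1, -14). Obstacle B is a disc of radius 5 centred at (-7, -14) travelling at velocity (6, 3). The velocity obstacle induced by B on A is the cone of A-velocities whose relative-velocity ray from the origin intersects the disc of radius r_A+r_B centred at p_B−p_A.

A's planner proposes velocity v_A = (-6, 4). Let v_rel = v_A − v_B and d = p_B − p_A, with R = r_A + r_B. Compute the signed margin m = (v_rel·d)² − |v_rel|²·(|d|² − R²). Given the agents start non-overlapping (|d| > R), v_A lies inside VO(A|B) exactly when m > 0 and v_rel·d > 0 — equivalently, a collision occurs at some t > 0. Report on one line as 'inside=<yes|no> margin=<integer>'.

d = (-8, 0),  |d|² = 64;  R = 2+5 = 7,  c = 64−7² = 15
v_rel = (-12, 1),  |v_rel|² = 145;  v_rel·d = (-12)·(-8) + (1)·(0) = 96
145·t² − 192·t + 15 = 0  ⇒  m = 96² − 145·15 = 7041
m = 7041 > 0,  v_rel·d = 96 > 0  ⇒  inside

inside=yes margin=7041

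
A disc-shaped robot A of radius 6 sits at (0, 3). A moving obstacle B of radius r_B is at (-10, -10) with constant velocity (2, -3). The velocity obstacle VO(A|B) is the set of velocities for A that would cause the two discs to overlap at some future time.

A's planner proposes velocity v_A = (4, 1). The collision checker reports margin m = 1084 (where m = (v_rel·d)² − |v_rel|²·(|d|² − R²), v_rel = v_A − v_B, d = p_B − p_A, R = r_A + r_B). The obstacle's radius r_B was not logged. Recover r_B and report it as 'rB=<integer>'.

m = 1084
d = (-10, -13);  v_rel = (2, 4),  |v_rel|² = 20
v_rel×d = (2)·(-13) − (4)·(-10) = 14
since m = R²·20 − 14²:  R² = (196 + 1084) / 20 = 64
R = √64 = 8  ⇒  r_B = 8 − 6 = 2

rB=2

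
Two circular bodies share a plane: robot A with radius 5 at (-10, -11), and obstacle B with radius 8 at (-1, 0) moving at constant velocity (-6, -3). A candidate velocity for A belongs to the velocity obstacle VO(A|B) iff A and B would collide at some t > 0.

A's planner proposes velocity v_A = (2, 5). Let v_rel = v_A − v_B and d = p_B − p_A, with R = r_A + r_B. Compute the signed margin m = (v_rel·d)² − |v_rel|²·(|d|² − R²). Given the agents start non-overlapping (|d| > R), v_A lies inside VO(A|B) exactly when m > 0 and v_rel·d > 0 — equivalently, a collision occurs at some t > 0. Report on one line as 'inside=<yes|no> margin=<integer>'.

d = (9, 11),  |d|² = 202;  R = 5+8 = 13,  c = 202−13² = 33
v_rel = (8, 8),  |v_rel|² = 128;  v_rel·d = (8)·(9) + (8)·(11) = 160
128·t² − 320·t + 33 = 0  ⇒  m = 160² − 128·33 = 21376
m = 21376 > 0,  v_rel·d = 160 > 0  ⇒  inside

inside=yes margin=21376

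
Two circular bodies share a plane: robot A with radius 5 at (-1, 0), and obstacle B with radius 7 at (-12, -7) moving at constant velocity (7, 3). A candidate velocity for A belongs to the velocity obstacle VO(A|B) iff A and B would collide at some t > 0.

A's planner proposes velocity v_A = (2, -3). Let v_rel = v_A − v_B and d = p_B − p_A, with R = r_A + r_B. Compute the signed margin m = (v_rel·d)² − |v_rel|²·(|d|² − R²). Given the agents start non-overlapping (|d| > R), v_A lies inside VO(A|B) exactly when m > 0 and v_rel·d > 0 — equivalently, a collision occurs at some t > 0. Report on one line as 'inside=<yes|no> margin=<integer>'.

d = (-11, -7),  |d|² = 170;  R = 5+7 = 12,  c = 170−12² = 26
v_rel = (-5, -6),  |v_rel|² = 61;  v_rel·d = (-5)·(-11) + (-6)·(-7) = 97
61·t² − 194·t + 26 = 0  ⇒  m = 97² − 61·26 = 7823
m = 7823 > 0,  v_rel·d = 97 > 0  ⇒  inside

inside=yes margin=7823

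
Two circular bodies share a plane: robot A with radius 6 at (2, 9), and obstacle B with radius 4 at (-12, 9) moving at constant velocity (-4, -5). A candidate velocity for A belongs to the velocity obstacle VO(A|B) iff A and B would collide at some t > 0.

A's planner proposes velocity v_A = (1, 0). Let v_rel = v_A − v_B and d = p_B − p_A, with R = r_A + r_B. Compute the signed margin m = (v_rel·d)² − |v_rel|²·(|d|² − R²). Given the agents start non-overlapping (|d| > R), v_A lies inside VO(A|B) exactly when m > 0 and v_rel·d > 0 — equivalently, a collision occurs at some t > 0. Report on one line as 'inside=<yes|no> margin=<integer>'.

d = (-14, 0),  |d|² = 196;  R = 6+4 = 10,  c = 196−10² = 96
v_rel = (5, 5),  |v_rel|² = 50;  v_rel·d = (5)·(-14) + (5)·(0) = -70
50·t² + 140·t + 96 = 0  ⇒  m = (-70)² − 50·96 = 100
m = 100 > 0,  v_rel·d = -70 < 0  ⇒  outside

inside=no margin=100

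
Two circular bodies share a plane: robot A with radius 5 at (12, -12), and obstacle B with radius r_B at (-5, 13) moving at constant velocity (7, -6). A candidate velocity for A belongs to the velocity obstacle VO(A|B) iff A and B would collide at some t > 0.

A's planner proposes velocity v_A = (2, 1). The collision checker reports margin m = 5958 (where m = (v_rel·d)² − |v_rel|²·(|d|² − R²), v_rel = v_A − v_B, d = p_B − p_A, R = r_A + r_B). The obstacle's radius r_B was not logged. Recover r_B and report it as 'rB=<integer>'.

m = 5958
d = (-17, 25);  v_rel = (-5, 7),  |v_rel|² = 74
v_rel×d = (-5)·(25) − (7)·(-17) = -6
since m = R²·74 − (-6)²:  R² = (36 + 5958) / 74 = 81
R = √81 = 9  ⇒  r_B = 9 − 5 = 4

rB=4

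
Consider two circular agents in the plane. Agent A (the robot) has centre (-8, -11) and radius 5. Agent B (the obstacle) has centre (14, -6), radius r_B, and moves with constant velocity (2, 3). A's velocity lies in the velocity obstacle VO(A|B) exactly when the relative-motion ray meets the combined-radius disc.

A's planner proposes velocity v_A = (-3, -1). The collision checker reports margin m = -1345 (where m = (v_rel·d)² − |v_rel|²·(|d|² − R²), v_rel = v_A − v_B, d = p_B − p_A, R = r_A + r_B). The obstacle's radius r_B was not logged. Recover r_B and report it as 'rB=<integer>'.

m = -1345
d = (22, 5);  v_rel = (-5, -4),  |v_rel|² = 41
v_rel×d = (-5)·(5) − (-4)·(22) = 63
since m = R²·41 − 63²:  R² = (3969 + -1345) / 41 = 64
R = √64 = 8  ⇒  r_B = 8 − 5 = 3

rB=3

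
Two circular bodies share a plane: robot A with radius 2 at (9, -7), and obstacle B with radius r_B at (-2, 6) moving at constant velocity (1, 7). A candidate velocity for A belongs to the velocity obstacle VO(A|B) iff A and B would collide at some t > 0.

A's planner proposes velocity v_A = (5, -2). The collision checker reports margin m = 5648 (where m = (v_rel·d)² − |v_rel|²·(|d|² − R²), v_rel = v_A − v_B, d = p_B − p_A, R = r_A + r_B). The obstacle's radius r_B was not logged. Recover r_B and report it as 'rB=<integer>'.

m = 5648
d = (-11, 13);  v_rel = (4, -9),  |v_rel|² = 97
v_rel×d = (4)·(13) − (-9)·(-11) = -47
since m = R²·97 − (-47)²:  R² = (2209 + 5648) / 97 = 81
R = √81 = 9  ⇒  r_B = 9 − 2 = 7

rB=7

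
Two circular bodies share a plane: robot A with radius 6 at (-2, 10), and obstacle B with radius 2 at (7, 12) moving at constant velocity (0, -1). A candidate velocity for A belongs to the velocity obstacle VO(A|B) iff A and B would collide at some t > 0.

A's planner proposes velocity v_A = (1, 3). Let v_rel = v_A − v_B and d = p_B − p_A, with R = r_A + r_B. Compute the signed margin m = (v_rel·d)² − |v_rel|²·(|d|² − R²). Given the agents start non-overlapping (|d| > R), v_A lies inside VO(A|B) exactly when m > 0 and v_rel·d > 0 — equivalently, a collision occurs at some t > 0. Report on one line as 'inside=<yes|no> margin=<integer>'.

d = (9, 2),  |d|² = 85;  R = 6+2 = 8,  c = 85−8² = 21
v_rel = (1, 4),  |v_rel|² = 17;  v_rel·d = (1)·(9) + (4)·(2) = 17
17·t² − 34·t + 21 = 0  ⇒  m = 17² − 17·21 = -68
m = -68 < 0,  v_rel·d = 17 > 0  ⇒  outside

inside=no margin=-68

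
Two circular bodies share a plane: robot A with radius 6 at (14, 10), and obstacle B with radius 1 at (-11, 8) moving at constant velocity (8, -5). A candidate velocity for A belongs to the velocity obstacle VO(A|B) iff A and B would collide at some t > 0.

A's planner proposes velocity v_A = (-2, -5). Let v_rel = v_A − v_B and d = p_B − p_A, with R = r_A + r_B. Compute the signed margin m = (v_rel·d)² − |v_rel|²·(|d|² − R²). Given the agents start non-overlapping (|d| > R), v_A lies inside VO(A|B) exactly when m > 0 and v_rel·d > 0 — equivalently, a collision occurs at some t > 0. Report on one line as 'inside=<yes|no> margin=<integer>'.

d = (-25, -2),  |d|² = 629;  R = 6+1 = 7,  c = 629−7² = 580
v_rel = (-10, 0),  |v_rel|² = 100;  v_rel·d = (-10)·(-25) + (0)·(-2) = 250
100·t² − 500·t + 580 = 0  ⇒  m = 250² − 100·580 = 4500
m = 4500 > 0,  v_rel·d = 250 > 0  ⇒  inside

inside=yes margin=4500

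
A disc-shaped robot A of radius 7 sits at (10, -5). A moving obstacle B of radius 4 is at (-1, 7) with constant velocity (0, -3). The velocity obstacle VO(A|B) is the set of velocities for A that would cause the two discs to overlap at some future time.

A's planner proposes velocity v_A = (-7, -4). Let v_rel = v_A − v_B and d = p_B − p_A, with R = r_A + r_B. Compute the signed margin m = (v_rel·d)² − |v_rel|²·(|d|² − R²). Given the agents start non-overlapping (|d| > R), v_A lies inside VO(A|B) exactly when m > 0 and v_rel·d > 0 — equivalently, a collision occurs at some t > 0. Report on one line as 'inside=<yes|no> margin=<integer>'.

d = (-11, 12),  |d|² = 265;  R = 7+4 = 11,  c = 265−11² = 144
v_rel = (-7, -1),  |v_rel|² = 50;  v_rel·d = (-7)·(-11) + (-1)·(12) = 65
50·t² − 130·t + 144 = 0  ⇒  m = 65² − 50·144 = -2975
m = -2975 < 0,  v_rel·d = 65 > 0  ⇒  outside

inside=no margin=-2975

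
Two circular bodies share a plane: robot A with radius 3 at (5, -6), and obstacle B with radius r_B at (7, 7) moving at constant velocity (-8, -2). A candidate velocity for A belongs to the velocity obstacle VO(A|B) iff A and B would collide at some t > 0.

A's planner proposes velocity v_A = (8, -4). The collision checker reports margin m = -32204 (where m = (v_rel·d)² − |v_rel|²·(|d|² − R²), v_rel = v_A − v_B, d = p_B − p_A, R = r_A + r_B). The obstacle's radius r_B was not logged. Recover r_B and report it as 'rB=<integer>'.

m = -32204
d = (2, 13);  v_rel = (16, -2),  |v_rel|² = 260
v_rel×d = (16)·(13) − (-2)·(2) = 212
since m = R²·260 − 212²:  R² = (44944 + -32204) / 260 = 49
R = √49 = 7  ⇒  r_B = 7 − 3 = 4

rB=4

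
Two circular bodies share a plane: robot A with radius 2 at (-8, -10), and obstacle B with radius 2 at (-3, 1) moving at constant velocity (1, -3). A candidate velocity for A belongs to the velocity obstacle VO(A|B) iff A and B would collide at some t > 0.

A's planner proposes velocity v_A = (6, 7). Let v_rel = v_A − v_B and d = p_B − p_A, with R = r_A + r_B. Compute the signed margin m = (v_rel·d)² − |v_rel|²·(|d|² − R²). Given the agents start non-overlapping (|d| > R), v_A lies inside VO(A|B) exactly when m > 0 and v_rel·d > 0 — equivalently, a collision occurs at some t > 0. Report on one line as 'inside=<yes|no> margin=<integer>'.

d = (5, 11),  |d|² = 146;  R = 2+2 = 4,  c = 146−4² = 130
v_rel = (5, 10),  |v_rel|² = 125;  v_rel·d = (5)·(5) + (10)·(11) = 135
125·t² − 270·t + 130 = 0  ⇒  m = 135² − 125·130 = 1975
m = 1975 > 0,  v_rel·d = 135 > 0  ⇒  inside

inside=yes margin=1975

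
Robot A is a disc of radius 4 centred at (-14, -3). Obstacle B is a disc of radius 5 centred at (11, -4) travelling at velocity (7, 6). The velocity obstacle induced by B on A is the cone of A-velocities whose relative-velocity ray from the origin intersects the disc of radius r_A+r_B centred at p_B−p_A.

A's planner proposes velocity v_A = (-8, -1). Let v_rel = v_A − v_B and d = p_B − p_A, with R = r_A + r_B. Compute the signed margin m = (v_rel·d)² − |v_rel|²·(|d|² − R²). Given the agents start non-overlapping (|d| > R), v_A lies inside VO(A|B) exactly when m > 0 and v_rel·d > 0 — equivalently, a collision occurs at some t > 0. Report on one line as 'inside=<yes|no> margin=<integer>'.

d = (25, -1),  |d|² = 626;  R = 4+5 = 9,  c = 626−9² = 545
v_rel = (-15, -7),  |v_rel|² = 274;  v_rel·d = (-15)·(25) + (-7)·(-1) = -368
274·t² + 736·t + 545 = 0  ⇒  m = (-368)² − 274·545 = -13906
m = -13906 < 0,  v_rel·d = -368 < 0  ⇒  outside

inside=no margin=-13906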